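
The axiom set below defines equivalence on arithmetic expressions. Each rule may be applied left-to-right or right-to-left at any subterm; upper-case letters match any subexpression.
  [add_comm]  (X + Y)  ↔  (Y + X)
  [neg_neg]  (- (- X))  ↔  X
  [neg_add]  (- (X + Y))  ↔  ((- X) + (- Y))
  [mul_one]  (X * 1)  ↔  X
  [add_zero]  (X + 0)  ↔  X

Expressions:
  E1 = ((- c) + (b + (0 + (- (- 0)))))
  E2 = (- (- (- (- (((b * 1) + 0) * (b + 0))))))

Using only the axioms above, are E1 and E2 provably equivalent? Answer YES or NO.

All listed rules preserve value, hence provable equivalence implies equal values everywhere; look for a separating assignment.
b=0, c=1 gives E1 ↦ -1, E2 ↦ 0; values differ ⇒ not provably equivalent.

NO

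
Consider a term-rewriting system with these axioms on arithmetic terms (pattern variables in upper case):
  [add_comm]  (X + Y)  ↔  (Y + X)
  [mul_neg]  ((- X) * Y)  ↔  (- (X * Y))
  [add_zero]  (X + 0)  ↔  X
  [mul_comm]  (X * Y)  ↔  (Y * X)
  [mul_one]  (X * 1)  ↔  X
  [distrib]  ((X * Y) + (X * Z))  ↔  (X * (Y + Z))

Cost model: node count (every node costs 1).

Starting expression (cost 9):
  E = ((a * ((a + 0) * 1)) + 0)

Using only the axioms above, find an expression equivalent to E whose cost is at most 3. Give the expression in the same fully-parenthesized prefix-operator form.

step 1: add_zero (→) rewrites ((a * ((a + 0) * 1)) + 0) into (a * ((a + 0) * 1))
step 2: mul_one (→) rewrites ((a + 0) * 1) into (a + 0), now (a * (a + 0))
step 3: add_zero (→) rewrites (a + 0) into a, reaching cost 3 (bound 3)

(a * a)   [cost 3]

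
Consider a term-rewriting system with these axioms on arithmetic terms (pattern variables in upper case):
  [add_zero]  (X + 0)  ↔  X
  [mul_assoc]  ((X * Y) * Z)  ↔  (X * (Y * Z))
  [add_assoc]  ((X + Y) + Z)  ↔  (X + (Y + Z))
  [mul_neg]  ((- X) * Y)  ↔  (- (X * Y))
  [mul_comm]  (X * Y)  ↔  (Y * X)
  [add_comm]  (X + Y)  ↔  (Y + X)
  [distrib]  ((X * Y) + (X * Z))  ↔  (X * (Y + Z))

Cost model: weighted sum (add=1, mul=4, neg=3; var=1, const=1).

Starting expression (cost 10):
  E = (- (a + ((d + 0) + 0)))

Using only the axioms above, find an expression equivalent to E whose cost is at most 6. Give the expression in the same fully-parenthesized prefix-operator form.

(- (a + d))   [cost 6]

step 1: add_zero (→) rewrites (d + 0) into d, now (- (a + (d + 0)))
step 2: add_zero (→) rewrites (d + 0) into d, reaching cost 6 (bound 6)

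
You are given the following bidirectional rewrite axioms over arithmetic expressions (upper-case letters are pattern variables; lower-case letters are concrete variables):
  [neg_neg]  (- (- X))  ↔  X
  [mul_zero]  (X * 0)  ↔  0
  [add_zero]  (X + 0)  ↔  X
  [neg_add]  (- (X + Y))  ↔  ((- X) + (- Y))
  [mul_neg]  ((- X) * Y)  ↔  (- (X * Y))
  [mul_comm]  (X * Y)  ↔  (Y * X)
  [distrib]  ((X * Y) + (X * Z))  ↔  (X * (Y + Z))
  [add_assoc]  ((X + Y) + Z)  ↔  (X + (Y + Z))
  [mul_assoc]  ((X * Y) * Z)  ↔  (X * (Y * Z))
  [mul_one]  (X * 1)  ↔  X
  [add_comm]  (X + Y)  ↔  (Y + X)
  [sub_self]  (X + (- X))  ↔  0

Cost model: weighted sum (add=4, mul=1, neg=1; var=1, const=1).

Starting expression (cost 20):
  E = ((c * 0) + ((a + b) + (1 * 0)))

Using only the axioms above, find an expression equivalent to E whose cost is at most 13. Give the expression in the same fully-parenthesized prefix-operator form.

(1) (1 * 0)  =[mul_comm →]=  (0 * 1)    ⊢ ((c * 0) + ((a + b) + (0 * 1)))
(2) (0 * 1)  =[mul_one →]=  0    ⊢ ((c * 0) + ((a + b) + 0))
(3) ((a + b) + 0)  =[add_zero →]=  (a + b)    ⊢ cost 13, within 13

((c * 0) + (a + b))   [cost 13]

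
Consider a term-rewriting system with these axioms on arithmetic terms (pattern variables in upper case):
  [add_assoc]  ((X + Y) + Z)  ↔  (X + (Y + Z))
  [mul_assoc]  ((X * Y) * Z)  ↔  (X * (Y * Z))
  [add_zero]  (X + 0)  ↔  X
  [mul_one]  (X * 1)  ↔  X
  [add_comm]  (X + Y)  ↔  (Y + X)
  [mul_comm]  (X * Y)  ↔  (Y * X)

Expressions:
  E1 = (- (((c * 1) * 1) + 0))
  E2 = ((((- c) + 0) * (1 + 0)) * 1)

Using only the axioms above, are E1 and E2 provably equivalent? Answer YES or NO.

YES

step 1: mul_one (→) rewrites ((c * 1) * 1) into (c * 1), now (- ((c * 1) + 0))
step 2: mul_one (→) rewrites (c * 1) into c, now (- (c + 0))
step 3: add_zero (→) rewrites (c + 0) into c, now (- c)
step 4: mul_one (←) rewrites (- c) into ((- c) * 1)
step 5: add_zero (←) rewrites (- c) into ((- c) + 0), now (((- c) + 0) * 1)
step 6: add_zero (←) rewrites 1 into (1 + 0), now (((- c) + 0) * (1 + 0))
step 7: mul_one (←) rewrites (((- c) + 0) * (1 + 0)) into ((((- c) + 0) * (1 + 0)) * 1), which is E2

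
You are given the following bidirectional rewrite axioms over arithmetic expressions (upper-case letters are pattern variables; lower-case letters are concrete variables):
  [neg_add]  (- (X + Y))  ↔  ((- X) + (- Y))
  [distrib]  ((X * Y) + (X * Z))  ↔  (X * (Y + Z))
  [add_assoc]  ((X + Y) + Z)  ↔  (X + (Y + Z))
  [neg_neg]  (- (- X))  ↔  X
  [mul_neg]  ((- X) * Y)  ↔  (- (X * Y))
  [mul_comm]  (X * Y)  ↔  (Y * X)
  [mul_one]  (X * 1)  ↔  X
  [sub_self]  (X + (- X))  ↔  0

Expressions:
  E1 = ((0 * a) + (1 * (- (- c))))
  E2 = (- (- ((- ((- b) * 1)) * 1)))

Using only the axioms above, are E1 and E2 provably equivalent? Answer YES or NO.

NO

The axioms are sound identities: if E1 ↔* E2 then E1 and E2 evaluate identically under any assignment.
Under a=0, b=0, c=1: E1 evaluates to 1, E2 to 0. Distinct ⇒ no rewrite sequence connects them.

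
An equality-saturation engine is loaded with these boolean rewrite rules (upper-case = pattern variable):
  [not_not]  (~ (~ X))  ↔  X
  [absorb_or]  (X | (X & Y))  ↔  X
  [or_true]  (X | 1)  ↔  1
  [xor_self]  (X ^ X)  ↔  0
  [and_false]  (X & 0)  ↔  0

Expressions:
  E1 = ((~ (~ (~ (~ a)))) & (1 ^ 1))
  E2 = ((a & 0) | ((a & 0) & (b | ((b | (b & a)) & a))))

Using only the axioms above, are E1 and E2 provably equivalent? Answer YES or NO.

1. [not_not →] (~ (~ (~ a)))  →  (~ a);  E1 = ((~ (~ a)) & (1 ^ 1))
2. [not_not →] (~ (~ a))  →  a;  E1 = (a & (1 ^ 1))
3. [xor_self →] (1 ^ 1)  →  0;  E1 = (a & 0)
4. [absorb_or ←] (a & 0)  →  ((a & 0) | ((a & 0) & b))
5. [absorb_or ←] b  →  (b | (b & a));  E1 = ((a & 0) | ((a & 0) & (b | (b & a))))
6. [absorb_or ←] b  →  (b | (b & a));  this is E2

YES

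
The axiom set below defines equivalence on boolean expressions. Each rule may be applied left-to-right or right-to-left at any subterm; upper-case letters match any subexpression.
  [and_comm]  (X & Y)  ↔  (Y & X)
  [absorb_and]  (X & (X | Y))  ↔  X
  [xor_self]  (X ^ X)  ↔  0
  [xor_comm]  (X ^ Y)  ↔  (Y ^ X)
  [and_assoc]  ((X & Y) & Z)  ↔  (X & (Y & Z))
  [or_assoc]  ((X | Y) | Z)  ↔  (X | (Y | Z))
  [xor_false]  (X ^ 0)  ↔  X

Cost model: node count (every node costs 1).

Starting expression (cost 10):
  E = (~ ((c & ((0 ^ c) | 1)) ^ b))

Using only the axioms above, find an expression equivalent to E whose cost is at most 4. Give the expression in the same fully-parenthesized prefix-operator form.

(~ (c ^ b))   [cost 4]

1. [xor_comm →] (0 ^ c)  →  (c ^ 0);  E = (~ ((c & ((c ^ 0) | 1)) ^ b))
2. [xor_false →] (c ^ 0)  →  c;  E = (~ ((c & (c | 1)) ^ b))
3. [absorb_and →] (c & (c | 1))  →  c;  cost 4 ≤ 4, done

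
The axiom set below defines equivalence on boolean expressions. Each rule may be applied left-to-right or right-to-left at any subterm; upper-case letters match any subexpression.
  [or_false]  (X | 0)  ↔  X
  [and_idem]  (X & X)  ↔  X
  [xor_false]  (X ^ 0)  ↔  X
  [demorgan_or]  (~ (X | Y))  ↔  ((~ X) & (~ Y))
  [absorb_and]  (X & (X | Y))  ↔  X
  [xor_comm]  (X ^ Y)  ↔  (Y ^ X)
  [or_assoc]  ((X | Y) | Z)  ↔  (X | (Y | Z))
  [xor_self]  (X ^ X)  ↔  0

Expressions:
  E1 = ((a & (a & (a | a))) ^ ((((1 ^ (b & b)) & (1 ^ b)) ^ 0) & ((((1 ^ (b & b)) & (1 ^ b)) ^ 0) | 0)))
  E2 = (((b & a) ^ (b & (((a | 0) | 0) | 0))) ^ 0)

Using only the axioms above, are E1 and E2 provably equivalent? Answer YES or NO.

All listed rules preserve value, hence provable equivalence implies equal values everywhere; look for a separating assignment.
a=0, b=0 gives E1 ↦ 1, E2 ↦ 0; values differ ⇒ not provably equivalent.

NO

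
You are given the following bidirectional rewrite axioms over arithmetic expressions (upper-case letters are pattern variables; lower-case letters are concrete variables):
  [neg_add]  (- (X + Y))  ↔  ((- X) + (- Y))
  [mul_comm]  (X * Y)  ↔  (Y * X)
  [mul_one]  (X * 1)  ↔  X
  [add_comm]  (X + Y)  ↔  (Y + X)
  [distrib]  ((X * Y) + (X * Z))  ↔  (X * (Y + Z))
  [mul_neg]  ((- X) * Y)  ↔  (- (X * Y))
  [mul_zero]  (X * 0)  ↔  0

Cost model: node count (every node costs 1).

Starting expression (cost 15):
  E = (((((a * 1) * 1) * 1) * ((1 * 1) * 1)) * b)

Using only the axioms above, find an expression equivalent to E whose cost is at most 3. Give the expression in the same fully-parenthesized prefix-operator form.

(1) (a * 1)  =[mul_one →]=  a    ⊢ ((((a * 1) * 1) * ((1 * 1) * 1)) * b)
(2) ((1 * 1) * 1)  =[mul_one →]=  (1 * 1)    ⊢ ((((a * 1) * 1) * (1 * 1)) * b)
(3) (1 * 1)  =[mul_one →]=  1    ⊢ ((((a * 1) * 1) * 1) * b)
(4) (((a * 1) * 1) * 1)  =[mul_one →]=  ((a * 1) * 1)    ⊢ (((a * 1) * 1) * b)
(5) ((a * 1) * 1)  =[mul_one →]=  (a * 1)    ⊢ ((a * 1) * b)
(6) (a * 1)  =[mul_one →]=  a    ⊢ cost 3, within 3

(a * b)   [cost 3]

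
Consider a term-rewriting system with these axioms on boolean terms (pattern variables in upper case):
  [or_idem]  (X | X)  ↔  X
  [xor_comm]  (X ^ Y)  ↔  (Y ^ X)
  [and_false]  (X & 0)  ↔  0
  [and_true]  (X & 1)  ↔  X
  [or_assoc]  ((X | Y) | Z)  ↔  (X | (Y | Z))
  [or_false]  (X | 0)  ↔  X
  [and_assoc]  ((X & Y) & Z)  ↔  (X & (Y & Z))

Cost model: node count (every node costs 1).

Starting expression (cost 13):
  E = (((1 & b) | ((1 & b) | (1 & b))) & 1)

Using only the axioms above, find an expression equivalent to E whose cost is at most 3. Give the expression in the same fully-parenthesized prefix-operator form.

1. [or_idem →] ((1 & b) | (1 & b))  →  (1 & b);  E = (((1 & b) | (1 & b)) & 1)
2. [and_true →] (((1 & b) | (1 & b)) & 1)  →  ((1 & b) | (1 & b))
3. [or_idem →] ((1 & b) | (1 & b))  →  (1 & b);  cost 3 ≤ 3, done

(1 & b)   [cost 3]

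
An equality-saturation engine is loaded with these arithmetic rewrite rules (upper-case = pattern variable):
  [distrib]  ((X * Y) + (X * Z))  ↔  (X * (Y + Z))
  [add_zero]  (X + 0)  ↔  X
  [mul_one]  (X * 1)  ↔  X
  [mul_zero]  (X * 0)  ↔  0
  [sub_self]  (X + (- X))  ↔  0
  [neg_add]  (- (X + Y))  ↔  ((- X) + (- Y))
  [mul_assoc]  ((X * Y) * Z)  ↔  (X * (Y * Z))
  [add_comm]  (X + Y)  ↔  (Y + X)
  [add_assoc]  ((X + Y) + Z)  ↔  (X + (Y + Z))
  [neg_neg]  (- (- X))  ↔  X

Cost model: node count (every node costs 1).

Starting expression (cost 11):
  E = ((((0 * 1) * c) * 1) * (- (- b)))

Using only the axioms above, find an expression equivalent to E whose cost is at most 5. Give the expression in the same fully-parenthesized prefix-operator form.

(0 * (c * b))   [cost 5]

step 1: mul_one (→) rewrites (0 * 1) into 0, now (((0 * c) * 1) * (- (- b)))
step 2: mul_one (→) rewrites ((0 * c) * 1) into (0 * c), now ((0 * c) * (- (- b)))
step 3: mul_assoc (→) rewrites ((0 * c) * (- (- b))) into (0 * (c * (- (- b))))
step 4: neg_neg (→) rewrites (- (- b)) into b, reaching cost 5 (bound 5)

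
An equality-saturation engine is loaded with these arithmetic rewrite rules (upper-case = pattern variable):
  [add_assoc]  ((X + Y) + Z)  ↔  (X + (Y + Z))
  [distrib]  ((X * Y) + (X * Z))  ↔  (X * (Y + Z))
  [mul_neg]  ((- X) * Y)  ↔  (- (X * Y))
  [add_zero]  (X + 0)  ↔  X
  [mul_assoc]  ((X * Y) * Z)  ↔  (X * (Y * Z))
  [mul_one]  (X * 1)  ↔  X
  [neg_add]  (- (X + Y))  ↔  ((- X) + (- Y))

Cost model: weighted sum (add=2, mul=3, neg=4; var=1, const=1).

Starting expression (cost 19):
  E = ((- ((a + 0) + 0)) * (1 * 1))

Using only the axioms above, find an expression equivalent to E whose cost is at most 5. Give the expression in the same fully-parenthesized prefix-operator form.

(- a)   [cost 5]

(1) (a + 0)  =[add_zero →]=  a    ⊢ ((- (a + 0)) * (1 * 1))
(2) (1 * 1)  =[mul_one →]=  1    ⊢ ((- (a + 0)) * 1)
(3) ((- (a + 0)) * 1)  =[mul_one →]=  (- (a + 0))
(4) (a + 0)  =[add_zero →]=  a    ⊢ cost 5, within 5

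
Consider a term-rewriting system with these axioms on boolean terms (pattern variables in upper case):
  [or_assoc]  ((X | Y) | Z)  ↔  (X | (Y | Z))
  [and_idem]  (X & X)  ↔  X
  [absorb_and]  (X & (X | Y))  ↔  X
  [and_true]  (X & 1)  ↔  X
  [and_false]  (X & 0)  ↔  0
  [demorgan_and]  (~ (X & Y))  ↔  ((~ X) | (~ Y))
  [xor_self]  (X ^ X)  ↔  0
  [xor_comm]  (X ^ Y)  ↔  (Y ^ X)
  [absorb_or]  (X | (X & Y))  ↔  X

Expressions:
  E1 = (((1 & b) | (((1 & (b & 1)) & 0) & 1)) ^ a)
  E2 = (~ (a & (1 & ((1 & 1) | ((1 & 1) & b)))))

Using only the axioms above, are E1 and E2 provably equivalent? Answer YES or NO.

All listed rules preserve value, hence provable equivalence implies equal values everywhere; look for a separating assignment.
a=0, b=0 gives E1 ↦ 0, E2 ↦ 1; values differ ⇒ not provably equivalent.

NO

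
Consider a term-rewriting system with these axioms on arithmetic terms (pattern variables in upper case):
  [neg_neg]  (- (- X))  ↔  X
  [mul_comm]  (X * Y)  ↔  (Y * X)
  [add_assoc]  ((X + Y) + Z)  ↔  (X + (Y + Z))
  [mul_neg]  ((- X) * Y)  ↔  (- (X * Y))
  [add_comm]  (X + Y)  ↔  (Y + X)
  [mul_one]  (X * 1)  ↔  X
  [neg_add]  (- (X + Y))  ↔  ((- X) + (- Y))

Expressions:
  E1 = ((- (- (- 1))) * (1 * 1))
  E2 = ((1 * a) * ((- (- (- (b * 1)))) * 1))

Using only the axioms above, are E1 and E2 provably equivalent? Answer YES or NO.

NO

Every axiom is a valid identity, so a rewrite proof would force E1 and E2 to agree under every assignment.
At a=0, b=0: E1 = -1 but E2 = 0; they differ, so no derivation exists.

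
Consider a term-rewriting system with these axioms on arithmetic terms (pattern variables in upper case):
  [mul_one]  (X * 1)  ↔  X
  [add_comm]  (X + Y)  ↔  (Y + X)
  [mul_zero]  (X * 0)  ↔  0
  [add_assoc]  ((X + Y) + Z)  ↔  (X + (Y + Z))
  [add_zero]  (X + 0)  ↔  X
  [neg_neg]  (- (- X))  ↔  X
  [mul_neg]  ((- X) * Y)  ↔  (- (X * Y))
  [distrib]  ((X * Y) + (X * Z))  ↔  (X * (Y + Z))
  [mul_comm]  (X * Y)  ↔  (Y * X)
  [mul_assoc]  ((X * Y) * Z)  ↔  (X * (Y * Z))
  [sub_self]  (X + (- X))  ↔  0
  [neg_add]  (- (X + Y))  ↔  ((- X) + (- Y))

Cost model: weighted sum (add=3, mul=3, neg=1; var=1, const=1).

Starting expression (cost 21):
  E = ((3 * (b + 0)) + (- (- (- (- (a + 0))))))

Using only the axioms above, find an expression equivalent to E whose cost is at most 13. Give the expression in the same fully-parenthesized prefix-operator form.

(1) (b + 0)  =[add_zero →]=  b    ⊢ ((3 * b) + (- (- (- (- (a + 0))))))
(2) (- (- (- (- (a + 0)))))  =[neg_neg →]=  (- (- (a + 0)))    ⊢ ((3 * b) + (- (- (a + 0))))
(3) (- (- (a + 0)))  =[neg_neg →]=  (a + 0)    ⊢ cost 13, within 13

((3 * b) + (a + 0))   [cost 13]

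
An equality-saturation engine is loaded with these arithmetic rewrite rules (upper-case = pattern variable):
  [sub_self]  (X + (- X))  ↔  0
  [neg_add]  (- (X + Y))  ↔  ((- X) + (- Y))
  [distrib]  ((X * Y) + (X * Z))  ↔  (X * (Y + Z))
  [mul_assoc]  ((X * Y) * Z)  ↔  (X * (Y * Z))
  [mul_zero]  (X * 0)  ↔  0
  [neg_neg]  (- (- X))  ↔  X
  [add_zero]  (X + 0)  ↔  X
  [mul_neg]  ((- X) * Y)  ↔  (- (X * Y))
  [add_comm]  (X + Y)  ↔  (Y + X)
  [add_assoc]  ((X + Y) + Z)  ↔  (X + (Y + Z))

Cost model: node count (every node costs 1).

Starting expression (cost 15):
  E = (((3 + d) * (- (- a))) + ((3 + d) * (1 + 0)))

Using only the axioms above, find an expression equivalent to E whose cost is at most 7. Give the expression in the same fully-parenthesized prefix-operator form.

((3 + d) * (a + 1))   [cost 7]

1. [distrib →] (((3 + d) * (- (- a))) + ((3 + d) * (1 + 0)))  →  ((3 + d) * ((- (- a)) + (1 + 0)))
2. [neg_neg →] (- (- a))  →  a;  E = ((3 + d) * (a + (1 + 0)))
3. [add_zero →] (1 + 0)  →  1;  cost 7 ≤ 7, done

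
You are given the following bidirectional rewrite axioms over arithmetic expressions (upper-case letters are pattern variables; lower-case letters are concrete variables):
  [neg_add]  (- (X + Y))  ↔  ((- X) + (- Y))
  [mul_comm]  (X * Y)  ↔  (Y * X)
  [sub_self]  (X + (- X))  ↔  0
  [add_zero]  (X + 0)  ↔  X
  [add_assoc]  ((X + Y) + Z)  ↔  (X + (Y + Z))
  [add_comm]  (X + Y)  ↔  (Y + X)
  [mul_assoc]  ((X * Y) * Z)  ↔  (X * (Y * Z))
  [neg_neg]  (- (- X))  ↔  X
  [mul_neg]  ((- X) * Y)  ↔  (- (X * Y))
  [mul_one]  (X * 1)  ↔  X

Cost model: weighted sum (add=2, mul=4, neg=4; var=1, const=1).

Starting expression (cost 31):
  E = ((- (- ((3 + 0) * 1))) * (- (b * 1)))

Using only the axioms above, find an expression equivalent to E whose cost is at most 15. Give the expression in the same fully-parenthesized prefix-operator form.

1. [add_zero →] (3 + 0)  →  3;  E = ((- (- (3 * 1))) * (- (b * 1)))
2. [neg_neg →] (- (- (3 * 1)))  →  (3 * 1);  E = ((3 * 1) * (- (b * 1)))
3. [mul_one →] (b * 1)  →  b;  cost 15 ≤ 15, done

((3 * 1) * (- b))   [cost 15]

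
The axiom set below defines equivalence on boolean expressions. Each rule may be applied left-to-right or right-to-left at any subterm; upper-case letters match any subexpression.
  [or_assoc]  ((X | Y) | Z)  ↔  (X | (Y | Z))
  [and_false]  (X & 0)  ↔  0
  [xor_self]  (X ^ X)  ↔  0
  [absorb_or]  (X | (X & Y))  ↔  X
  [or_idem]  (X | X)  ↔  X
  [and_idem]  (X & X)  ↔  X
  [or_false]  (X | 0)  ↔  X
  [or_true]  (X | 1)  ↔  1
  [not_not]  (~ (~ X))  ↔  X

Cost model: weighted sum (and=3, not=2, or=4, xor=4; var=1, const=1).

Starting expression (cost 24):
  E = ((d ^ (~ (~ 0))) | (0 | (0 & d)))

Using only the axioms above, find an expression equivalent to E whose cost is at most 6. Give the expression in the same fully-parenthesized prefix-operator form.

(1) (~ (~ 0))  =[not_not →]=  0    ⊢ ((d ^ 0) | (0 | (0 & d)))
(2) (0 | (0 & d))  =[absorb_or →]=  0    ⊢ ((d ^ 0) | 0)
(3) ((d ^ 0) | 0)  =[or_false →]=  (d ^ 0)    ⊢ cost 6, within 6

(d ^ 0)   [cost 6]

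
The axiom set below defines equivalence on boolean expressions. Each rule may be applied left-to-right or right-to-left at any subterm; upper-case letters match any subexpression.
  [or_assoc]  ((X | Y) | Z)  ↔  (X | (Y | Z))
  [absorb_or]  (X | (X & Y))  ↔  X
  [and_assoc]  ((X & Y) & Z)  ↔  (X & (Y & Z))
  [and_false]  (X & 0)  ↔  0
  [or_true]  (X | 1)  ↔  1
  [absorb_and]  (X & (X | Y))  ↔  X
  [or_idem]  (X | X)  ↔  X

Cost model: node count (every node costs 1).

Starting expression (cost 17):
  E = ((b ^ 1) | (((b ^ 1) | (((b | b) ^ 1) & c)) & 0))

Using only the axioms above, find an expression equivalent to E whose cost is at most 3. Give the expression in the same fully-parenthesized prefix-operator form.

step 1: or_idem (→) rewrites (b | b) into b, now ((b ^ 1) | (((b ^ 1) | ((b ^ 1) & c)) & 0))
step 2: absorb_or (→) rewrites ((b ^ 1) | ((b ^ 1) & c)) into (b ^ 1), now ((b ^ 1) | ((b ^ 1) & 0))
step 3: absorb_or (→) rewrites ((b ^ 1) | ((b ^ 1) & 0)) into (b ^ 1), reaching cost 3 (bound 3)

(b ^ 1)   [cost 3]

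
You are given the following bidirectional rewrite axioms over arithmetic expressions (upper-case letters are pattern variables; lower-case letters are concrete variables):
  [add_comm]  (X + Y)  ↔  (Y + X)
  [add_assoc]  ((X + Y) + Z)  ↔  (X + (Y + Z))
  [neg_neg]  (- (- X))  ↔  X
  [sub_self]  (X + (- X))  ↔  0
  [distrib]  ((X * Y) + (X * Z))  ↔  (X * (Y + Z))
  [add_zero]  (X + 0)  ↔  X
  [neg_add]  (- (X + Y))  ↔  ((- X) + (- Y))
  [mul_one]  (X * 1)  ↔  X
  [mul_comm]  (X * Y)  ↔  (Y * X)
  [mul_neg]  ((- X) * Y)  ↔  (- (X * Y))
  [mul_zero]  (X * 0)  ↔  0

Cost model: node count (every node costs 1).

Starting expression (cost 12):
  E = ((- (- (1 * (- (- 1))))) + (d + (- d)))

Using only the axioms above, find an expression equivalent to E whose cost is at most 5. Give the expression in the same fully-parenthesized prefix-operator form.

((1 * 1) + 0)   [cost 5]

step 1: sub_self (→) rewrites (d + (- d)) into 0, now ((- (- (1 * (- (- 1))))) + 0)
step 2: neg_neg (→) rewrites (- (- (1 * (- (- 1))))) into (1 * (- (- 1))), now ((1 * (- (- 1))) + 0)
step 3: neg_neg (→) rewrites (- (- 1)) into 1, reaching cost 5 (bound 5)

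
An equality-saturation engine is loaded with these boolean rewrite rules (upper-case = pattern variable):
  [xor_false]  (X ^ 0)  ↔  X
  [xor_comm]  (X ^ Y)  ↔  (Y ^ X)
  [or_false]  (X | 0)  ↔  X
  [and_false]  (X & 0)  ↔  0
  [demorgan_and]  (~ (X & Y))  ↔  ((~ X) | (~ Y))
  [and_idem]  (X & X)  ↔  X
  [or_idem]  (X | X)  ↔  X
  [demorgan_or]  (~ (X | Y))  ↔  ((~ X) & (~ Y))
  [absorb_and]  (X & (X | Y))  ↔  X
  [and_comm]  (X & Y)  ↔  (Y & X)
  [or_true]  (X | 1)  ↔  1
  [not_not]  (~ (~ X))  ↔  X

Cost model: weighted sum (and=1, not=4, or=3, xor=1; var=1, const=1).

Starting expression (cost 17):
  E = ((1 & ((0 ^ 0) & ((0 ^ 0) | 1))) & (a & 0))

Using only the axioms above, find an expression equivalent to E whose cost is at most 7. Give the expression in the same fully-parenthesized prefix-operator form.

((1 & 0) & (a & 0))   [cost 7]

step 1: xor_false (→) rewrites (0 ^ 0) into 0, now ((1 & ((0 ^ 0) & (0 | 1))) & (a & 0))
step 2: xor_false (→) rewrites (0 ^ 0) into 0, now ((1 & (0 & (0 | 1))) & (a & 0))
step 3: absorb_and (→) rewrites (0 & (0 | 1)) into 0, reaching cost 7 (bound 7)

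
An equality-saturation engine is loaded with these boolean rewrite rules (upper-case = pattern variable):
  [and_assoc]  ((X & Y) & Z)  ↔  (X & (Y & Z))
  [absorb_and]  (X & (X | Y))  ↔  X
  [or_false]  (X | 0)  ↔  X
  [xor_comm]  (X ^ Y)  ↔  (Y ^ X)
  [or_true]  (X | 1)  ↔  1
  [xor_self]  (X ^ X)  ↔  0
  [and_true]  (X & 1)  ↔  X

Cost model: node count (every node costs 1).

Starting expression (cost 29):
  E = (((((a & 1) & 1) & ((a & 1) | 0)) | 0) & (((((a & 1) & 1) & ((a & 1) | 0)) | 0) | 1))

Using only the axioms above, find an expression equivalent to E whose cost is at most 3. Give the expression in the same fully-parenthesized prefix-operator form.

(1) (((((a & 1) & 1) & ((a & 1) | 0)) | 0) & (((((a & 1) & 1) & ((a & 1) | 0)) | 0) | 1))  =[absorb_and →]=  ((((a & 1) & 1) & ((a & 1) | 0)) | 0)
(2) ((a & 1) & 1)  =[and_true →]=  (a & 1)    ⊢ (((a & 1) & ((a & 1) | 0)) | 0)
(3) (((a & 1) & ((a & 1) | 0)) | 0)  =[or_false →]=  ((a & 1) & ((a & 1) | 0))
(4) ((a & 1) & ((a & 1) | 0))  =[absorb_and →]=  (a & 1)    ⊢ cost 3, within 3

(a & 1)   [cost 3]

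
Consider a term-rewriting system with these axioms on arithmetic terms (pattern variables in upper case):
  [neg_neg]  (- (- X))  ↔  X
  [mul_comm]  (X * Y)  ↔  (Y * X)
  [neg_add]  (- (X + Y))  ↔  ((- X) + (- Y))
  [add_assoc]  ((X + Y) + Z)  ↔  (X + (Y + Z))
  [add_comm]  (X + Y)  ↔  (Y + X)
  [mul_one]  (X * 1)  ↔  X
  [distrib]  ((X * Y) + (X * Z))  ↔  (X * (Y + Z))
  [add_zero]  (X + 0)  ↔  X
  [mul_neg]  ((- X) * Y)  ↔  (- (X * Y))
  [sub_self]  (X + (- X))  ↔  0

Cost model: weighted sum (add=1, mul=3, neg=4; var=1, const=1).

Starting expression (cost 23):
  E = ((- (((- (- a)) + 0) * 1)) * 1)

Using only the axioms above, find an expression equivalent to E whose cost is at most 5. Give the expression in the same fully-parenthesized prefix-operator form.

1. [add_zero →] ((- (- a)) + 0)  →  (- (- a));  E = ((- ((- (- a)) * 1)) * 1)
2. [mul_one →] ((- ((- (- a)) * 1)) * 1)  →  (- ((- (- a)) * 1))
3. [mul_one →] ((- (- a)) * 1)  →  (- (- a));  E = (- (- (- a)))
4. [neg_neg →] (- (- (- a)))  →  (- a);  cost 5 ≤ 5, done

(- a)   [cost 5]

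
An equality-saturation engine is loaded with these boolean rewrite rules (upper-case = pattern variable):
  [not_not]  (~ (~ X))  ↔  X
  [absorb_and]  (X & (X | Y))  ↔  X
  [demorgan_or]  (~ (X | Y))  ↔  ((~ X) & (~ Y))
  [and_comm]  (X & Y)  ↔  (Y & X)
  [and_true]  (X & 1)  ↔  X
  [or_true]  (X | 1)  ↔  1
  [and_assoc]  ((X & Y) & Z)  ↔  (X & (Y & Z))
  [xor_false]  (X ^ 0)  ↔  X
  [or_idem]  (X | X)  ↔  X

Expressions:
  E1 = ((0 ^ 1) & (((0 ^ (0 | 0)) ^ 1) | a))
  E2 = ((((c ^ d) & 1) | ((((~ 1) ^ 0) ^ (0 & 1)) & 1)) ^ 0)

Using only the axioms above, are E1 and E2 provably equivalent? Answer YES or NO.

Every axiom is a valid identity, so a rewrite proof would force E1 and E2 to agree under every assignment.
At a=0, c=0, d=0: E1 = 1 but E2 = 0; they differ, so no derivation exists.

NO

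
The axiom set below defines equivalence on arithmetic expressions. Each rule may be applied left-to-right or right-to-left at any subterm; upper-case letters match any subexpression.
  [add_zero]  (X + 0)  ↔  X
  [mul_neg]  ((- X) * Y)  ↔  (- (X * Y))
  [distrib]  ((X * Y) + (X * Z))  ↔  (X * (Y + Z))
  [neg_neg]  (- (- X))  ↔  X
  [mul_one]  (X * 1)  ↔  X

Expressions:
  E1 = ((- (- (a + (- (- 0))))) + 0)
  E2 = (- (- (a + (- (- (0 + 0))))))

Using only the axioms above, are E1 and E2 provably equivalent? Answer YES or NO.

1. [add_zero →] ((- (- (a + (- (- 0))))) + 0)  →  (- (- (a + (- (- 0)))))
2. [neg_neg →] (- (- 0))  →  0;  E1 = (- (- (a + 0)))
3. [neg_neg →] (- (- (a + 0)))  →  (a + 0)
4. [add_zero ←] 0  →  (0 + 0);  E1 = (a + (0 + 0))
5. [neg_neg ←] (a + (0 + 0))  →  (- (- (a + (0 + 0))))
6. [neg_neg ←] (0 + 0)  →  (- (- (0 + 0)));  this is E2

YES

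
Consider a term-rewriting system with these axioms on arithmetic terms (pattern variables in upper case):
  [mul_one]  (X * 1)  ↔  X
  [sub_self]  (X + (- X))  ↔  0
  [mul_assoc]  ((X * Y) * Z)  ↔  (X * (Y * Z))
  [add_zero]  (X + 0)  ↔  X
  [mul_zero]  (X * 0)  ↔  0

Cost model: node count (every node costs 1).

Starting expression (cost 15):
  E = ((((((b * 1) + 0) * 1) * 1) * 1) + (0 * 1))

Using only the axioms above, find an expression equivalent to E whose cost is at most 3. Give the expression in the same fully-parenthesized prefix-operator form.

(b * 1)   [cost 3]

step 1: mul_one (→) rewrites ((((b * 1) + 0) * 1) * 1) into (((b * 1) + 0) * 1), now (((((b * 1) + 0) * 1) * 1) + (0 * 1))
step 2: mul_one (→) rewrites (((b * 1) + 0) * 1) into ((b * 1) + 0), now ((((b * 1) + 0) * 1) + (0 * 1))
step 3: add_zero (→) rewrites ((b * 1) + 0) into (b * 1), now (((b * 1) * 1) + (0 * 1))
step 4: mul_one (→) rewrites (0 * 1) into 0, now (((b * 1) * 1) + 0)
step 5: mul_one (→) rewrites ((b * 1) * 1) into (b * 1), now ((b * 1) + 0)
step 6: add_zero (→) rewrites ((b * 1) + 0) into (b * 1), reaching cost 3 (bound 3)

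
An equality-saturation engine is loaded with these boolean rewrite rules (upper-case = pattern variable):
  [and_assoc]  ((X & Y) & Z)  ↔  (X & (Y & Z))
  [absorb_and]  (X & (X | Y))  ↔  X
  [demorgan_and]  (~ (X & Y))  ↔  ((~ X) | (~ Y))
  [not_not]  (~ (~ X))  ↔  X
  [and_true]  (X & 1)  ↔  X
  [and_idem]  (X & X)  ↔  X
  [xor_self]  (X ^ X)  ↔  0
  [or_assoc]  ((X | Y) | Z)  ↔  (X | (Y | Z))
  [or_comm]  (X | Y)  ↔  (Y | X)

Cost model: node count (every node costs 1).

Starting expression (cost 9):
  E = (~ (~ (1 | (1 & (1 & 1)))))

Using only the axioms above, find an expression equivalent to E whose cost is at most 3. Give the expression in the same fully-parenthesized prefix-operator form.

(1) (1 & 1)  =[and_idem →]=  1    ⊢ (~ (~ (1 | (1 & 1))))
(2) (1 & 1)  =[and_true →]=  1    ⊢ (~ (~ (1 | 1)))
(3) (~ (~ (1 | 1)))  =[not_not →]=  (1 | 1)    ⊢ cost 3, within 3

(1 | 1)   [cost 3]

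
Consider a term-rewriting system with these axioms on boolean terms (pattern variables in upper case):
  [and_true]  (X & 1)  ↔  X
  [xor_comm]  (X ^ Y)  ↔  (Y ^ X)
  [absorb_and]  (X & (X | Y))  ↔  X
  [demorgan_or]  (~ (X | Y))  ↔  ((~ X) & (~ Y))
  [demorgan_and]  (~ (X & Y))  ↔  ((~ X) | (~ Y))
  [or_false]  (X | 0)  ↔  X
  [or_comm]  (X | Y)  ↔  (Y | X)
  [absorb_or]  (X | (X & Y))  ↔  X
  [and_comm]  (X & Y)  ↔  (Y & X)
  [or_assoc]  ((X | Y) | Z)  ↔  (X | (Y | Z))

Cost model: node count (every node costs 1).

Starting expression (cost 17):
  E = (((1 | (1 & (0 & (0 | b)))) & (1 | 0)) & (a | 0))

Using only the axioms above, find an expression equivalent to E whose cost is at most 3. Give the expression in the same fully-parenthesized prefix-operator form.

(1 & a)   [cost 3]

step 1: absorb_and (→) rewrites (0 & (0 | b)) into 0, now (((1 | (1 & 0)) & (1 | 0)) & (a | 0))
step 2: or_false (→) rewrites (a | 0) into a, now (((1 | (1 & 0)) & (1 | 0)) & a)
step 3: or_false (→) rewrites (1 | 0) into 1, now (((1 | (1 & 0)) & 1) & a)
step 4: absorb_or (→) rewrites (1 | (1 & 0)) into 1, now ((1 & 1) & a)
step 5: and_true (→) rewrites (1 & 1) into 1, reaching cost 3 (bound 3)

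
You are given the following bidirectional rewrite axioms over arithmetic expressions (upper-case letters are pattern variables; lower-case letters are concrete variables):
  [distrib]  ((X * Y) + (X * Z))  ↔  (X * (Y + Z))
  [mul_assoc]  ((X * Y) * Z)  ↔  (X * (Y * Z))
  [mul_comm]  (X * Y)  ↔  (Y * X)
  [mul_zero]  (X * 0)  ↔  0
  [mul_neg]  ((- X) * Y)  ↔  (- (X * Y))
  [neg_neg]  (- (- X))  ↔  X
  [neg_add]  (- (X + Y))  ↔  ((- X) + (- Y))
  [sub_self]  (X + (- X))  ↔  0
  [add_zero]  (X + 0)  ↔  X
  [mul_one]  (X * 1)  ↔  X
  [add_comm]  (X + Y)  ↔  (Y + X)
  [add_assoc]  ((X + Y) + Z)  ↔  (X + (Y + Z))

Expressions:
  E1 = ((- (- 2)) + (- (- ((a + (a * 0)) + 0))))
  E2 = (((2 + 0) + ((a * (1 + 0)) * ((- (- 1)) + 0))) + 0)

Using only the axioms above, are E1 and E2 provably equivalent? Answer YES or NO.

YES

step 1: mul_zero (→) rewrites (a * 0) into 0, now ((- (- 2)) + (- (- ((a + 0) + 0))))
step 2: add_zero (→) rewrites (a + 0) into a, now ((- (- 2)) + (- (- (a + 0))))
step 3: add_zero (→) rewrites (a + 0) into a, now ((- (- 2)) + (- (- a)))
step 4: neg_neg (→) rewrites (- (- 2)) into 2, now (2 + (- (- a)))
step 5: neg_neg (→) rewrites (- (- a)) into a, now (2 + a)
step 6: mul_one (←) rewrites a into (a * 1), now (2 + (a * 1))
step 7: add_zero (←) rewrites 1 into (1 + 0), now (2 + (a * (1 + 0)))
step 8: mul_one (←) rewrites a into (a * 1), now (2 + ((a * 1) * (1 + 0)))
step 9: add_zero (←) rewrites 1 into (1 + 0), now (2 + ((a * (1 + 0)) * (1 + 0)))
step 10: add_zero (←) rewrites (2 + ((a * (1 + 0)) * (1 + 0))) into ((2 + ((a * (1 + 0)) * (1 + 0))) + 0)
step 11: add_zero (←) rewrites 2 into (2 + 0), now (((2 + 0) + ((a * (1 + 0)) * (1 + 0))) + 0)
step 12: neg_neg (←) rewrites 1 into (- (- 1)), which is E2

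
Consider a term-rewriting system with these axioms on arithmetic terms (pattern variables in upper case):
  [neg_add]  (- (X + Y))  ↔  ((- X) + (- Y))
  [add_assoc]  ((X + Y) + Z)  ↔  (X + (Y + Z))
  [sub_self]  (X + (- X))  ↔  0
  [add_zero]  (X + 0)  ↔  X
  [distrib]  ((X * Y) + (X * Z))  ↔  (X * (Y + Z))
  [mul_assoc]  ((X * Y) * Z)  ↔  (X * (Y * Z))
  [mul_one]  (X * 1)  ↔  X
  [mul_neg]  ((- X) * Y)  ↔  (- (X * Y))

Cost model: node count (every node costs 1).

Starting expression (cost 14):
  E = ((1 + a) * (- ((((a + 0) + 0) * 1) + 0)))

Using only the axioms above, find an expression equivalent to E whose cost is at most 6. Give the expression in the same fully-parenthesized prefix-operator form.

(1) (a + 0)  =[add_zero →]=  a    ⊢ ((1 + a) * (- (((a + 0) * 1) + 0)))
(2) ((a + 0) * 1)  =[mul_one →]=  (a + 0)    ⊢ ((1 + a) * (- ((a + 0) + 0)))
(3) ((a + 0) + 0)  =[add_zero →]=  (a + 0)    ⊢ ((1 + a) * (- (a + 0)))
(4) (a + 0)  =[add_zero →]=  a    ⊢ cost 6, within 6

((1 + a) * (- a))   [cost 6]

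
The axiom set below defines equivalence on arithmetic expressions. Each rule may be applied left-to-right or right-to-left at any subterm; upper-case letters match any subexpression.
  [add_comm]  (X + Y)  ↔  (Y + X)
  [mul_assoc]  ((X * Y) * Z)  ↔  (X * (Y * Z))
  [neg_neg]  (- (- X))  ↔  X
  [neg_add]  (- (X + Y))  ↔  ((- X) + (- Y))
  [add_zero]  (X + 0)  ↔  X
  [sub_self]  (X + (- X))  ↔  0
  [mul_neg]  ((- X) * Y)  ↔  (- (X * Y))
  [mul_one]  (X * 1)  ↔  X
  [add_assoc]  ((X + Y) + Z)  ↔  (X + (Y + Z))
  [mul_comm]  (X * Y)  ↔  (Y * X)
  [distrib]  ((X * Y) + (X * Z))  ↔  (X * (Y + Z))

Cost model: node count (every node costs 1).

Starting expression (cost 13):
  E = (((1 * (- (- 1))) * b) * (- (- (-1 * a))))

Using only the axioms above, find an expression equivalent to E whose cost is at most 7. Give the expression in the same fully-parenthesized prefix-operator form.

((1 * b) * (-1 * a))   [cost 7]

(1) (- (- 1))  =[neg_neg →]=  1    ⊢ (((1 * 1) * b) * (- (- (-1 * a))))
(2) (1 * 1)  =[mul_one →]=  1    ⊢ ((1 * b) * (- (- (-1 * a))))
(3) (- (- (-1 * a)))  =[neg_neg →]=  (-1 * a)    ⊢ cost 7, within 7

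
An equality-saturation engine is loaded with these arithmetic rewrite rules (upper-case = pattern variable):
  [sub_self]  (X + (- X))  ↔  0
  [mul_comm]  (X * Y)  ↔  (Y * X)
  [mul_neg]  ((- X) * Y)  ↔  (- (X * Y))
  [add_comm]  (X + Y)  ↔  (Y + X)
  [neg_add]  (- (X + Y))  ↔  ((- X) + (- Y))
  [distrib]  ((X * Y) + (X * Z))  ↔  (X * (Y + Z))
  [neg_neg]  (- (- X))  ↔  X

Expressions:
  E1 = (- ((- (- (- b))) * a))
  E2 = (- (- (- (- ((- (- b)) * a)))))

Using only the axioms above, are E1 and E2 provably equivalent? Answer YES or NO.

YES

(1) (- (- (- b)))  =[neg_neg →]=  (- b)    ⊢ (- ((- b) * a))
(2) ((- b) * a)  =[mul_neg →]=  (- (b * a))    ⊢ (- (- (b * a)))
(3) b  =[neg_neg ←]=  (- (- b))    ⊢ (- (- ((- (- b)) * a)))
(4) (- (- ((- (- b)) * a)))  =[neg_neg ←]=  (- (- (- (- ((- (- b)) * a)))))    ⊢ E2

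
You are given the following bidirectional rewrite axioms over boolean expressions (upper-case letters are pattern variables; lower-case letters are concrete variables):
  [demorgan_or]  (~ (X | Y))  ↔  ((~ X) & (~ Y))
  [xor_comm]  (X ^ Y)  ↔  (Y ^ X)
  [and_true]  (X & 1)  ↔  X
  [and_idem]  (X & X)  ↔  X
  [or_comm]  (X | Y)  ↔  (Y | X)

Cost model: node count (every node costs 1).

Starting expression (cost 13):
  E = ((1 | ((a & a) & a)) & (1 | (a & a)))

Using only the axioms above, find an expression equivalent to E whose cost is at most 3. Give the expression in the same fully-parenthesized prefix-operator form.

(1 | a)   [cost 3]

1. [and_idem →] (a & a)  →  a;  E = ((1 | (a & a)) & (1 | (a & a)))
2. [and_idem →] ((1 | (a & a)) & (1 | (a & a)))  →  (1 | (a & a))
3. [and_idem →] (a & a)  →  a;  cost 3 ≤ 3, done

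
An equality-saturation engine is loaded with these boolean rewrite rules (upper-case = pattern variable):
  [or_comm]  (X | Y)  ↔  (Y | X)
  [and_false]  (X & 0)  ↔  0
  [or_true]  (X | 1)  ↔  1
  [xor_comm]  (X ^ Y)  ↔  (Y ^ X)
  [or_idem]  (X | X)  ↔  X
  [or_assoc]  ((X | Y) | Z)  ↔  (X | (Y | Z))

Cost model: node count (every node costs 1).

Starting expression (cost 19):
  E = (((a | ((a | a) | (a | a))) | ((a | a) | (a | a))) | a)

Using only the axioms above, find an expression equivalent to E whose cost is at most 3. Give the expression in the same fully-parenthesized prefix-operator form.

(a | a)   [cost 3]

1. [or_idem →] ((a | a) | (a | a))  →  (a | a);  E = (((a | (a | a)) | ((a | a) | (a | a))) | a)
2. [or_idem →] (a | a)  →  a;  E = (((a | a) | ((a | a) | (a | a))) | a)
3. [or_idem →] (a | a)  →  a;  E = (((a | a) | (a | (a | a))) | a)
4. [or_idem →] (a | a)  →  a;  E = (((a | a) | (a | a)) | a)
5. [or_idem →] (a | a)  →  a;  E = (((a | a) | a) | a)
6. [or_comm →] (((a | a) | a) | a)  →  (a | ((a | a) | a))
7. [or_idem →] (a | a)  →  a;  E = (a | (a | a))
8. [or_idem →] (a | a)  →  a;  cost 3 ≤ 3, done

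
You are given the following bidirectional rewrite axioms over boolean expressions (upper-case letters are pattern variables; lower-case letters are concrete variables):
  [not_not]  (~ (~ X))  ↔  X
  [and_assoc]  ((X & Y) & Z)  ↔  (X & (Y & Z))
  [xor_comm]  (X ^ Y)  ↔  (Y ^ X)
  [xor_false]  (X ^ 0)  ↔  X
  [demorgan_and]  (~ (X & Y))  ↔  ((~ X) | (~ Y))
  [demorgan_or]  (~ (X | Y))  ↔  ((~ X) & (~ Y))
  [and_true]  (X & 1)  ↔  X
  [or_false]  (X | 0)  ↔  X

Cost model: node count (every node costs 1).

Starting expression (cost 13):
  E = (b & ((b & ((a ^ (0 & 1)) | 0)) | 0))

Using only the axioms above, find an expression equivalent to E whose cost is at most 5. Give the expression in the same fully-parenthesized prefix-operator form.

(b & (b & a))   [cost 5]

1. [or_false →] ((a ^ (0 & 1)) | 0)  →  (a ^ (0 & 1));  E = (b & ((b & (a ^ (0 & 1))) | 0))
2. [and_true →] (0 & 1)  →  0;  E = (b & ((b & (a ^ 0)) | 0))
3. [xor_false →] (a ^ 0)  →  a;  E = (b & ((b & a) | 0))
4. [or_false →] ((b & a) | 0)  →  (b & a);  cost 5 ≤ 5, done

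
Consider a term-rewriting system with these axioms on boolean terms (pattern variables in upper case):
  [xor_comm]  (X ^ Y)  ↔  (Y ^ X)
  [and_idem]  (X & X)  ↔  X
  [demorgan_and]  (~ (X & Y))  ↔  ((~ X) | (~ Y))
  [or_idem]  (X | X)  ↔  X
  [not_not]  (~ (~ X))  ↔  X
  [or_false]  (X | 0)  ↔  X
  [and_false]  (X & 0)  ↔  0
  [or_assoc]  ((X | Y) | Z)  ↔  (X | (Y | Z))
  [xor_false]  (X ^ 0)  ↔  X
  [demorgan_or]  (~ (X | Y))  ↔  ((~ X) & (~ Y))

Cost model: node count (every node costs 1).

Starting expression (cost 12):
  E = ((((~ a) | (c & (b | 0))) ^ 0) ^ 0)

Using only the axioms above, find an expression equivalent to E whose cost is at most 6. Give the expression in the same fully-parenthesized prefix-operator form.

((~ a) | (c & b))   [cost 6]

(1) (((~ a) | (c & (b | 0))) ^ 0)  =[xor_false →]=  ((~ a) | (c & (b | 0)))    ⊢ (((~ a) | (c & (b | 0))) ^ 0)
(2) (((~ a) | (c & (b | 0))) ^ 0)  =[xor_false →]=  ((~ a) | (c & (b | 0)))
(3) (b | 0)  =[or_false →]=  b    ⊢ cost 6, within 6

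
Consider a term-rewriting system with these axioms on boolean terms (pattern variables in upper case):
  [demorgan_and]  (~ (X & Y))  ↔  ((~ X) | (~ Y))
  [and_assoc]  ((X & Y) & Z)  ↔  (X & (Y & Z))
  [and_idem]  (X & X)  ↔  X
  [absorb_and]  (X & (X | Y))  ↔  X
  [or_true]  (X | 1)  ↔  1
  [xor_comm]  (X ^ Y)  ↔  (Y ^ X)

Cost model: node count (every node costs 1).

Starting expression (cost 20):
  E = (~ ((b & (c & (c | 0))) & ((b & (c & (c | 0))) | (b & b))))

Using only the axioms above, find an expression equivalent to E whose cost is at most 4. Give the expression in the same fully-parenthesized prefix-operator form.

1. [and_idem →] (b & b)  →  b;  E = (~ ((b & (c & (c | 0))) & ((b & (c & (c | 0))) | b)))
2. [absorb_and →] ((b & (c & (c | 0))) & ((b & (c & (c | 0))) | b))  →  (b & (c & (c | 0)));  E = (~ (b & (c & (c | 0))))
3. [absorb_and →] (c & (c | 0))  →  c;  cost 4 ≤ 4, done

(~ (b & c))   [cost 4]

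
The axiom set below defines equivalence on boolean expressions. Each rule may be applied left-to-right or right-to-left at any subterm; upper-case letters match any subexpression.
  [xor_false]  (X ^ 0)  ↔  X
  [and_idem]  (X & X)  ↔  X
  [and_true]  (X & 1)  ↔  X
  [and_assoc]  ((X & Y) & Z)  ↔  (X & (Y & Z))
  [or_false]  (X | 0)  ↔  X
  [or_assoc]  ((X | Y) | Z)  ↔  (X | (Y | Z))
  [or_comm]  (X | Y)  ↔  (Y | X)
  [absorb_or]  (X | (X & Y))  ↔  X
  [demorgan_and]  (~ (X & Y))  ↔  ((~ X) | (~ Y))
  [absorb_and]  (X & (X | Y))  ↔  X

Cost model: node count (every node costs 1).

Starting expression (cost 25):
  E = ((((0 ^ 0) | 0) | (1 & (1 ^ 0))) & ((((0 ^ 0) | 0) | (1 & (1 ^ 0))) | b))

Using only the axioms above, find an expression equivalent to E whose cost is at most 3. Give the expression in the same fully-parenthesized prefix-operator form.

step 1: absorb_and (→) rewrites ((((0 ^ 0) | 0) | (1 & (1 ^ 0))) & ((((0 ^ 0) | 0) | (1 & (1 ^ 0))) | b)) into (((0 ^ 0) | 0) | (1 & (1 ^ 0)))
step 2: xor_false (→) rewrites (1 ^ 0) into 1, now (((0 ^ 0) | 0) | (1 & 1))
step 3: and_idem (→) rewrites (1 & 1) into 1, now (((0 ^ 0) | 0) | 1)
step 4: or_false (→) rewrites ((0 ^ 0) | 0) into (0 ^ 0), now ((0 ^ 0) | 1)
step 5: xor_false (→) rewrites (0 ^ 0) into 0, reaching cost 3 (bound 3)

(0 | 1)   [cost 3]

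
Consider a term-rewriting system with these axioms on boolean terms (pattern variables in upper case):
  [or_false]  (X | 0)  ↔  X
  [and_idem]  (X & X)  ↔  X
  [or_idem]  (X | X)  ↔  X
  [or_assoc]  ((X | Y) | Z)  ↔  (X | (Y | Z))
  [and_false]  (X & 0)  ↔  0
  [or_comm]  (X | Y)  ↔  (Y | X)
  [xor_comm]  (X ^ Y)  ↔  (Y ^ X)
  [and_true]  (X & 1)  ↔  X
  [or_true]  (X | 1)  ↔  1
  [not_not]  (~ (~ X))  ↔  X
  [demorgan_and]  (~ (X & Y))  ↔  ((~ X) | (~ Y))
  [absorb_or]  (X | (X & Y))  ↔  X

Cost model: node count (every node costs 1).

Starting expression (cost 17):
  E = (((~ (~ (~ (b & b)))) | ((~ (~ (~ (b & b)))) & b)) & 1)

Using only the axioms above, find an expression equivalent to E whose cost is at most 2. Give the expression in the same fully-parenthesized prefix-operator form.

(~ b)   [cost 2]

(1) ((~ (~ (~ (b & b)))) | ((~ (~ (~ (b & b)))) & b))  =[absorb_or →]=  (~ (~ (~ (b & b))))    ⊢ ((~ (~ (~ (b & b)))) & 1)
(2) (~ (~ (b & b)))  =[not_not →]=  (b & b)    ⊢ ((~ (b & b)) & 1)
(3) ((~ (b & b)) & 1)  =[and_true →]=  (~ (b & b))
(4) (b & b)  =[and_idem →]=  b    ⊢ cost 2, within 2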